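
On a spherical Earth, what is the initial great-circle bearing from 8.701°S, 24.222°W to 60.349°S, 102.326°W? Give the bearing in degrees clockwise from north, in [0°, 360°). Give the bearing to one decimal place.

Δλ = -102.326 − -24.222 = -78.104°.
θ = atan2( sin Δλ · cos φ₂ , cos φ₁ · sin φ₂ − sin φ₁ · cos φ₂ · cos Δλ )
  = atan2(-0.48409, -0.84363) = -150.152° → normalised to [0°, 360°): 209.848°.

209.8°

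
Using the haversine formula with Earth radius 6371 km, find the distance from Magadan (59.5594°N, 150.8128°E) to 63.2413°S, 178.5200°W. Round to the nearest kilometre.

13900 km

Δλ = -178.5200 − 150.8128 = -329.3328°; wrapped into (−180°, 180°]: 30.6672°.
Δφ = -63.2413 − 59.5594 = -122.8007°.
a = sin²(Δφ/2) + cos φ₁ · cos φ₂ · sin²(Δλ/2) = 0.786810.
c = 2·atan2(√a, √(1−a)) = 2.18172 rad → d = 6371·c ≈ 13899.71 km.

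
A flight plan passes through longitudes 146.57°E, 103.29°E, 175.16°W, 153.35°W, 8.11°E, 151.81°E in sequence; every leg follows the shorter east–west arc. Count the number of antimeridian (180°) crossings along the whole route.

1

Leg 1: +146.57° → +103.29°, shortest Δλ = -43.28° (west) — does not cross 180°.
Leg 2: +103.29° → -175.16°, shortest Δλ = 81.55° (east) — crosses 180°.
Leg 3: -175.16° → -153.35°, shortest Δλ = 21.81° (east) — does not cross 180°.
Leg 4: -153.35° → +8.11°, shortest Δλ = 161.46° (east) — does not cross 180°.
Leg 5: +8.11° → +151.81°, shortest Δλ = 143.7° (east) — does not cross 180°.
Total crossings: 1.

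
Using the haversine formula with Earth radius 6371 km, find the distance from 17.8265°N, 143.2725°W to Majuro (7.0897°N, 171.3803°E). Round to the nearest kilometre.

5052 km

Δλ = 171.3803 − -143.2725 = 314.6528°; wrapped into (−180°, 180°]: -45.3472°.
Δφ = 7.0897 − 17.8265 = -10.7368°.
a = sin²(Δφ/2) + cos φ₁ · cos φ₂ · sin²(Δλ/2) = 0.149133.
c = 2·atan2(√a, √(1−a)) = 0.79297 rad → d = 6371·c ≈ 5052.00 km.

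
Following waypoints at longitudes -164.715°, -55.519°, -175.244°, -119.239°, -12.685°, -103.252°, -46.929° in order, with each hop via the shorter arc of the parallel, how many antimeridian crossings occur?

0

Leg 1: -164.715° → -55.519°, shortest Δλ = 109.196° (east) — does not cross 180°.
Leg 2: -55.519° → -175.244°, shortest Δλ = -119.725° (west) — does not cross 180°.
Leg 3: -175.244° → -119.239°, shortest Δλ = 56.005° (east) — does not cross 180°.
Leg 4: -119.239° → -12.685°, shortest Δλ = 106.554° (east) — does not cross 180°.
Leg 5: -12.685° → -103.252°, shortest Δλ = -90.567° (west) — does not cross 180°.
Leg 6: -103.252° → -46.929°, shortest Δλ = 56.323° (east) — does not cross 180°.
Total crossings: 0.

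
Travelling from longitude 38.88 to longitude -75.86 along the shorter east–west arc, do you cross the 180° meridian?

No

Signed shortest Δλ = ((-75.86 − 38.88 + 180) mod 360) − 180 = -114.74°.
Going west by 114.74° from +38.88° reaches -75.86° without touching 180°.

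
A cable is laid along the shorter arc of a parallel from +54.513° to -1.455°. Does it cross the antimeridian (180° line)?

Signed shortest Δλ = ((-1.455 − 54.513 + 180) mod 360) − 180 = -55.968°.
Going west by 55.968° from +54.513° reaches -1.455° without touching 180°.

No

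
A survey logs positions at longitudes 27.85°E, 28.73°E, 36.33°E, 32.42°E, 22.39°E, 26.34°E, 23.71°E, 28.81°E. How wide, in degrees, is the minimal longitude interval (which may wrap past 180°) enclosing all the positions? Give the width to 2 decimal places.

Sort the longitudes: +22.39°, +23.71°, +26.34°, +27.85°, +28.73°, +28.81°, +32.42°, +36.33°.
Eastward gaps between consecutive values (wrapping around): 1.32°, 2.63°, 1.51°, 0.88°, 0.08°, 3.61°, 3.91°, 346.06°.
Largest gap = 346.06° ⇒ minimal covering band is its complement: 360° − 346.06° = 13.94°.
Band runs from +22.39° eastward to +36.33°.

13.94°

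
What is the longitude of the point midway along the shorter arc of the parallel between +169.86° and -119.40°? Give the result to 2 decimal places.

Signed shortest Δλ from +169.86° to -119.40° is +70.74°.
Midpoint longitude = +169.86° + (+70.74°)/2 = +169.86° + 35.37° = +205.23°.
Normalise into (−180°, 180°]: -154.77°.
(The naïve average (+169.86 + -119.40)/2 = 25.23° is on the wrong side of the globe.)

-154.77°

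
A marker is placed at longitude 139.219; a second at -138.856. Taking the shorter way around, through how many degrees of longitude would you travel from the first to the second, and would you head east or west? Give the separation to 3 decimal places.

81.925° east

Raw difference: -138.856 − 139.219 = -278.075°.
Normalise into (−180°, 180°]: -278.075° + 360° = 81.925°.
Positive ⇒ the second point lies to the east; separation 81.925°.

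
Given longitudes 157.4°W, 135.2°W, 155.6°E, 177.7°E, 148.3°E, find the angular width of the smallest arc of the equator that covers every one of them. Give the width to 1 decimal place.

76.5°

Sort the longitudes: -157.4°, -135.2°, +148.3°, +155.6°, +177.7°.
Eastward gaps between consecutive values (wrapping around): 22.2°, 283.5°, 7.3°, 22.1°, 24.9°.
Largest gap = 283.5° ⇒ minimal covering band is its complement: 360° − 283.5° = 76.5°.
Band runs from +148.3° eastward to -135.2°, crossing the antimeridian.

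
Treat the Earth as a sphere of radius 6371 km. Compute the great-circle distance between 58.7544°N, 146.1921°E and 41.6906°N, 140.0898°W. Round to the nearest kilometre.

Δλ = -140.0898 − 146.1921 = -286.2819°; wrapped into (−180°, 180°]: 73.7181°.
Δφ = 41.6906 − 58.7544 = -17.0638°.
a = sin²(Δφ/2) + cos φ₁ · cos φ₂ · sin²(Δλ/2) = 0.161384.
c = 2·atan2(√a, √(1−a)) = 0.82680 rad → d = 6371·c ≈ 5267.56 km.

5268 km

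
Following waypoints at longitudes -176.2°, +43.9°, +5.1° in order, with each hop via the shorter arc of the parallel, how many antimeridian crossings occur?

1

Leg 1: -176.2° → +43.9°, shortest Δλ = -139.9° (west) — crosses 180°.
Leg 2: +43.9° → +5.1°, shortest Δλ = -38.8° (west) — does not cross 180°.
Total crossings: 1.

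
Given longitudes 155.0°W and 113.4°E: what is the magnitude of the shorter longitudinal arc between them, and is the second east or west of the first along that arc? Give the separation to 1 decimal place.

91.6° west

Raw difference: 113.4 − -155.0 = 268.4°.
Normalise into (−180°, 180°]: 268.4° − 360° = -91.6°.
Negative ⇒ the second point lies to the west; separation 91.6°.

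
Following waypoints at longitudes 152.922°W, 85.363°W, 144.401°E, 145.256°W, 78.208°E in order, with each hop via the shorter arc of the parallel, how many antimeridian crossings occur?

Leg 1: -152.922° → -85.363°, shortest Δλ = 67.559° (east) — does not cross 180°.
Leg 2: -85.363° → +144.401°, shortest Δλ = -130.236° (west) — crosses 180°.
Leg 3: +144.401° → -145.256°, shortest Δλ = 70.343° (east) — crosses 180°.
Leg 4: -145.256° → +78.208°, shortest Δλ = -136.536° (west) — crosses 180°.
Total crossings: 3.

3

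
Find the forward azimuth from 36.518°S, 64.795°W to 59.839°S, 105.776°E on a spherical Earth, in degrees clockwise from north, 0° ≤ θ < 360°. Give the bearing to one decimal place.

175.2°

Δλ = 105.776 − -64.795 = 170.571°.
θ = atan2( sin Δλ · cos φ₂ , cos φ₁ · sin φ₂ − sin φ₁ · cos φ₂ · cos Δλ )
  = atan2(0.08231, -0.98981) = 175.246° → normalised to [0°, 360°): 175.246°.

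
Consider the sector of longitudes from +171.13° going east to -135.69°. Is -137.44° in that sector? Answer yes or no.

Yes

Band width going east from +171.13° to -135.69°: ((-135.69 − 171.13) mod 360) = 53.18°.
Offset of -137.44° east of the west edge: ((-137.44 − 171.13) mod 360) = 51.43°.
51.43° ≤ 53.18° ⇒ inside.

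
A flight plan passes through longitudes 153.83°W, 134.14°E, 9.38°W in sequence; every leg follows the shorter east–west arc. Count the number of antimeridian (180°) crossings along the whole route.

1

Leg 1: -153.83° → +134.14°, shortest Δλ = -72.03° (west) — crosses 180°.
Leg 2: +134.14° → -9.38°, shortest Δλ = -143.52° (west) — does not cross 180°.
Total crossings: 1.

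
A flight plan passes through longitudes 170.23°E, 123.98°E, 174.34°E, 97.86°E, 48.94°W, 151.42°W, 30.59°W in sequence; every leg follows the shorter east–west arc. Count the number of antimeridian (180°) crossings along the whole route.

0

Leg 1: +170.23° → +123.98°, shortest Δλ = -46.25° (west) — does not cross 180°.
Leg 2: +123.98° → +174.34°, shortest Δλ = 50.36° (east) — does not cross 180°.
Leg 3: +174.34° → +97.86°, shortest Δλ = -76.48° (west) — does not cross 180°.
Leg 4: +97.86° → -48.94°, shortest Δλ = -146.8° (west) — does not cross 180°.
Leg 5: -48.94° → -151.42°, shortest Δλ = -102.48° (west) — does not cross 180°.
Leg 6: -151.42° → -30.59°, shortest Δλ = 120.83° (east) — does not cross 180°.
Total crossings: 0.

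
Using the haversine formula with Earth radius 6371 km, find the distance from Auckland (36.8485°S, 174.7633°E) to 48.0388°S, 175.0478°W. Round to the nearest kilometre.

Δλ = -175.0478 − 174.7633 = -349.8111°; wrapped into (−180°, 180°]: 10.1889°.
Δφ = -48.0388 − -36.8485 = -11.1903°.
a = sin²(Δφ/2) + cos φ₁ · cos φ₂ · sin²(Δλ/2) = 0.013725.
c = 2·atan2(√a, √(1−a)) = 0.23485 rad → d = 6371·c ≈ 1496.20 km.

1496 km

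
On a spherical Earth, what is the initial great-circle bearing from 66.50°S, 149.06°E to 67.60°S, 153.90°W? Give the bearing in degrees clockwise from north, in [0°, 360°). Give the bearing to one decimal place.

119.2°

Δλ = -153.90 − 149.06 = -302.96°; wrapped into (−180°, 180°]: 57.04°.
θ = atan2( sin Δλ · cos φ₂ , cos φ₁ · sin φ₂ − sin φ₁ · cos φ₂ · cos Δλ )
  = atan2(0.31974, -0.17853) = 119.178° → normalised to [0°, 360°): 119.178°.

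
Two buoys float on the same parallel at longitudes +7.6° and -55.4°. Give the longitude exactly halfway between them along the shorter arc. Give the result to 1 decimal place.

-23.9°

Signed shortest Δλ from +7.6° to -55.4° is -63.0°.
Midpoint longitude = +7.6° + (-63.0°)/2 = +7.6° − 31.5° = -23.9°.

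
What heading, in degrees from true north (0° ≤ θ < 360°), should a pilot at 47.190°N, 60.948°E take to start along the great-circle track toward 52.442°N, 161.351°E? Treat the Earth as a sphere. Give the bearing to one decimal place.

44.1°

Δλ = 161.351 − 60.948 = 100.403°.
θ = atan2( sin Δλ · cos φ₂ , cos φ₁ · sin φ₂ − sin φ₁ · cos φ₂ · cos Δλ )
  = atan2(0.59954, 0.61947) = 44.064° → normalised to [0°, 360°): 44.064°.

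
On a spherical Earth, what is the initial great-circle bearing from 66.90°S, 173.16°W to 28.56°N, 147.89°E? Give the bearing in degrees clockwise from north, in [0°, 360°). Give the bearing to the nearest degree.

326°

Δλ = 147.89 − -173.16 = 321.05°; wrapped into (−180°, 180°]: -38.95°.
θ = atan2( sin Δλ · cos φ₂ , cos φ₁ · sin φ₂ − sin φ₁ · cos φ₂ · cos Δλ )
  = atan2(-0.55215, 0.81586) = -34.089° → normalised to [0°, 360°): 325.911°.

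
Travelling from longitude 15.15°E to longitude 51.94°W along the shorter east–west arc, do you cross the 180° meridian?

Signed shortest Δλ = ((-51.94 − 15.15 + 180) mod 360) − 180 = -67.09°.
Going west by 67.09° from +15.15° reaches -51.94° without touching 180°.

No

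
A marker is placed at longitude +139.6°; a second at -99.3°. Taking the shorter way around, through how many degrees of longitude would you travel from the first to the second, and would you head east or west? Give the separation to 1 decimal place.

121.1° east

Raw difference: -99.3 − 139.6 = -238.9°.
Normalise into (−180°, 180°]: -238.9° + 360° = 121.1°.
Positive ⇒ the second point lies to the east; separation 121.1°.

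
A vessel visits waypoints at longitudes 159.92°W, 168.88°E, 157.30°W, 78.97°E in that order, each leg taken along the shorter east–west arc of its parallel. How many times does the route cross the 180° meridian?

Leg 1: -159.92° → +168.88°, shortest Δλ = -31.2° (west) — crosses 180°.
Leg 2: +168.88° → -157.30°, shortest Δλ = 33.82° (east) — crosses 180°.
Leg 3: -157.30° → +78.97°, shortest Δλ = -123.73° (west) — crosses 180°.
Total crossings: 3.

3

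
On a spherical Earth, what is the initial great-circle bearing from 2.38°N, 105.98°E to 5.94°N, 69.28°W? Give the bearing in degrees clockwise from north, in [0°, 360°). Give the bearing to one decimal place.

Δλ = -69.28 − 105.98 = -175.26°.
θ = atan2( sin Δλ · cos φ₂ , cos φ₁ · sin φ₂ − sin φ₁ · cos φ₂ · cos Δλ )
  = atan2(-0.08219, 0.14456) = -29.621° → normalised to [0°, 360°): 330.379°.

330.4°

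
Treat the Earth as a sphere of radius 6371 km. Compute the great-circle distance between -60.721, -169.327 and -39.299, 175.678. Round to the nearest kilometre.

2598 km

Δλ = 175.678 − -169.327 = 345.005°; wrapped into (−180°, 180°]: -14.995°.
Δφ = -39.299 − -60.721 = 21.422°.
a = sin²(Δφ/2) + cos φ₁ · cos φ₂ · sin²(Δλ/2) = 0.040986.
c = 2·atan2(√a, √(1−a)) = 0.40772 rad → d = 6371·c ≈ 2597.57 km.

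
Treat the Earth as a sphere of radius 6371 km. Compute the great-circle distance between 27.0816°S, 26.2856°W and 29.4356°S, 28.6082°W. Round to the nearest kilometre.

347 km

Δλ = -28.6082 − -26.2856 = -2.3226°.
Δφ = -29.4356 − -27.0816 = -2.3540°.
a = sin²(Δφ/2) + cos φ₁ · cos φ₂ · sin²(Δλ/2) = 0.000740.
c = 2·atan2(√a, √(1−a)) = 0.05443 rad → d = 6371·c ≈ 346.77 km.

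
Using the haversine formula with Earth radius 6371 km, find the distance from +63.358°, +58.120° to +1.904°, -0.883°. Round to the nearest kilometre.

8329 km

Δλ = -0.883 − 58.120 = -59.003°.
Δφ = 1.904 − 63.358 = -61.454°.
a = sin²(Δφ/2) + cos φ₁ · cos φ₂ · sin²(Δλ/2) = 0.369750.
c = 2·atan2(√a, √(1−a)) = 1.30726 rad → d = 6371·c ≈ 8328.53 km.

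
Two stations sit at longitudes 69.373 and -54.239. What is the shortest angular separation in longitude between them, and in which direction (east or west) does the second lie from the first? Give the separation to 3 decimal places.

Raw difference: -54.239 − 69.373 = -123.612°.
Normalise into (−180°, 180°]: -123.612° stays -123.612°.
Negative ⇒ the second point lies to the west; separation 123.612°.

123.612° west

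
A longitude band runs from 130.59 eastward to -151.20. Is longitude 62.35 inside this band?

Band width going east from +130.59° to -151.20°: ((-151.20 − 130.59) mod 360) = 78.21°.
Offset of +62.35° east of the west edge: ((62.35 − 130.59) mod 360) = 291.76°.
291.76° > 78.21° ⇒ outside.

No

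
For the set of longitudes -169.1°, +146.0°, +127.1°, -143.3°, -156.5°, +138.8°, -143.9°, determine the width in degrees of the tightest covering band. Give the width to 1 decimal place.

Sort the longitudes: -169.1°, -156.5°, -143.9°, -143.3°, +127.1°, +138.8°, +146.0°.
Eastward gaps between consecutive values (wrapping around): 12.6°, 12.6°, 0.6°, 270.4°, 11.7°, 7.2°, 44.9°.
Largest gap = 270.4° ⇒ minimal covering band is its complement: 360° − 270.4° = 89.6°.
Band runs from +127.1° eastward to -143.3°, crossing the antimeridian.

89.6°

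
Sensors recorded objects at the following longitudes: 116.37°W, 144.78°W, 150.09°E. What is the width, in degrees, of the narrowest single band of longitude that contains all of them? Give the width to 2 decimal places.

93.54°

Sort the longitudes: -144.78°, -116.37°, +150.09°.
Eastward gaps between consecutive values (wrapping around): 28.41°, 266.46°, 65.13°.
Largest gap = 266.46° ⇒ minimal covering band is its complement: 360° − 266.46° = 93.54°.
Band runs from +150.09° eastward to -116.37°, crossing the antimeridian.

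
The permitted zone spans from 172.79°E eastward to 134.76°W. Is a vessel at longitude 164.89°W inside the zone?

Band width going east from +172.79° to -134.76°: ((-134.76 − 172.79) mod 360) = 52.45°.
Offset of -164.89° east of the west edge: ((-164.89 − 172.79) mod 360) = 22.32°.
22.32° ≤ 52.45° ⇒ inside.

Yes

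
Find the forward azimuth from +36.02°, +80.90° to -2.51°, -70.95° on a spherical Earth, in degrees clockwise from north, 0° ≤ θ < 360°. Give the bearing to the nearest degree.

316°

Δλ = -70.95 − 80.90 = -151.85°.
θ = atan2( sin Δλ · cos φ₂ , cos φ₁ · sin φ₂ − sin φ₁ · cos φ₂ · cos Δλ )
  = atan2(-0.47133, 0.48259) = -44.324° → normalised to [0°, 360°): 315.676°.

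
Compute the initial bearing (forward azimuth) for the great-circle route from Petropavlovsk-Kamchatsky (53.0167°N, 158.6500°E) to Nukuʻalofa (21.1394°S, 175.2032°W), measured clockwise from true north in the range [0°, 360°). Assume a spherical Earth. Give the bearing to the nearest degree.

Δλ = -175.2032 − 158.6500 = -333.8532°; wrapped into (−180°, 180°]: 26.1468°.
θ = atan2( sin Δλ · cos φ₂ , cos φ₁ · sin φ₂ − sin φ₁ · cos φ₂ · cos Δλ )
  = atan2(0.41102, -0.88577) = 155.108° → normalised to [0°, 360°): 155.108°.

155°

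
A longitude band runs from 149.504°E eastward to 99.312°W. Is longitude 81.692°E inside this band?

Band width going east from +149.504° to -99.312°: ((-99.312 − 149.504) mod 360) = 111.184°.
Offset of +81.692° east of the west edge: ((81.692 − 149.504) mod 360) = 292.188°.
292.188° > 111.184° ⇒ outside.

No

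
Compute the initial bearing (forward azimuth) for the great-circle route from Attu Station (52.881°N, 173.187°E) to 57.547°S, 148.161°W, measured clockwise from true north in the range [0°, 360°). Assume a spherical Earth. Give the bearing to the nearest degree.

Δλ = -148.161 − 173.187 = -321.348°; wrapped into (−180°, 180°]: 38.652°.
θ = atan2( sin Δλ · cos φ₂ , cos φ₁ · sin φ₂ − sin φ₁ · cos φ₂ · cos Δλ )
  = atan2(0.33516, -0.84339) = 158.327° → normalised to [0°, 360°): 158.327°.

158°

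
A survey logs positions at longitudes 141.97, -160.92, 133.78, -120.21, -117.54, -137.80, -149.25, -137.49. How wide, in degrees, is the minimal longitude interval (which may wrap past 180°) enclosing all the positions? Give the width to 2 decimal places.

108.68°

Sort the longitudes: -160.92°, -149.25°, -137.80°, -137.49°, -120.21°, -117.54°, +133.78°, +141.97°.
Eastward gaps between consecutive values (wrapping around): 11.67°, 11.45°, 0.31°, 17.28°, 2.67°, 251.32°, 8.19°, 57.11°.
Largest gap = 251.32° ⇒ minimal covering band is its complement: 360° − 251.32° = 108.68°.
Band runs from +133.78° eastward to -117.54°, crossing the antimeridian.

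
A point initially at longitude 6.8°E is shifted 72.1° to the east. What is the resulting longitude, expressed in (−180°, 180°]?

Start at +6.8°; shift +72.1° → +78.9°.
+78.9° already lies in (−180°, 180°].

78.9°E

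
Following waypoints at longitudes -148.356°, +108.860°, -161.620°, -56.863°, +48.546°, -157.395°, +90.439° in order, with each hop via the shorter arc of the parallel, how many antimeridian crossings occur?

Leg 1: -148.356° → +108.860°, shortest Δλ = -102.784° (west) — crosses 180°.
Leg 2: +108.860° → -161.620°, shortest Δλ = 89.52° (east) — crosses 180°.
Leg 3: -161.620° → -56.863°, shortest Δλ = 104.757° (east) — does not cross 180°.
Leg 4: -56.863° → +48.546°, shortest Δλ = 105.409° (east) — does not cross 180°.
Leg 5: +48.546° → -157.395°, shortest Δλ = 154.059° (east) — crosses 180°.
Leg 6: -157.395° → +90.439°, shortest Δλ = -112.166° (west) — crosses 180°.
Total crossings: 4.

4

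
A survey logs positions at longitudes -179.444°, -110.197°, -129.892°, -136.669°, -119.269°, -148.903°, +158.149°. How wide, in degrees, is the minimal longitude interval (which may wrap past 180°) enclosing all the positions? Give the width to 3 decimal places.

91.654°

Sort the longitudes: -179.444°, -148.903°, -136.669°, -129.892°, -119.269°, -110.197°, +158.149°.
Eastward gaps between consecutive values (wrapping around): 30.541°, 12.234°, 6.777°, 10.623°, 9.072°, 268.346°, 22.407°.
Largest gap = 268.346° ⇒ minimal covering band is its complement: 360° − 268.346° = 91.654°.
Band runs from +158.149° eastward to -110.197°, crossing the antimeridian.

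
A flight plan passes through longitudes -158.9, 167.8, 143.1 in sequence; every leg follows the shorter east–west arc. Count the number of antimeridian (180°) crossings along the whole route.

Leg 1: -158.9° → +167.8°, shortest Δλ = -33.3° (west) — crosses 180°.
Leg 2: +167.8° → +143.1°, shortest Δλ = -24.7° (west) — does not cross 180°.
Total crossings: 1.

1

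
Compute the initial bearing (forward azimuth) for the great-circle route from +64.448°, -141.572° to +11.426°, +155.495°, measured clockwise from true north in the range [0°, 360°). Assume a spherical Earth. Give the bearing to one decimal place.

250.0°

Δλ = 155.495 − -141.572 = 297.067°; wrapped into (−180°, 180°]: -62.933°.
θ = atan2( sin Δλ · cos φ₂ , cos φ₁ · sin φ₂ − sin φ₁ · cos φ₂ · cos Δλ )
  = atan2(-0.87283, -0.31694) = -109.957° → normalised to [0°, 360°): 250.043°.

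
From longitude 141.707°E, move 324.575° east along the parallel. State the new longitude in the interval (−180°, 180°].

Start at +141.707°; shift +324.575° → +466.282°.
+466.282° lies outside (−180°, 180°]; subtract 360° → +106.282°.

106.282°E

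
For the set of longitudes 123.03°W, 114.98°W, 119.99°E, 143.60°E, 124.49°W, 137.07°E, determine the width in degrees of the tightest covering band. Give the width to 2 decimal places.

125.03°

Sort the longitudes: -124.49°, -123.03°, -114.98°, +119.99°, +137.07°, +143.60°.
Eastward gaps between consecutive values (wrapping around): 1.46°, 8.05°, 234.97°, 17.08°, 6.53°, 91.91°.
Largest gap = 234.97° ⇒ minimal covering band is its complement: 360° − 234.97° = 125.03°.
Band runs from +119.99° eastward to -114.98°, crossing the antimeridian.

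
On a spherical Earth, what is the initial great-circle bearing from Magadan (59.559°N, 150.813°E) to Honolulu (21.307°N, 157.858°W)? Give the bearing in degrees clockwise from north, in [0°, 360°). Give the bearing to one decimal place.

113.6°

Δλ = -157.858 − 150.813 = -308.671°; wrapped into (−180°, 180°]: 51.329°.
θ = atan2( sin Δλ · cos φ₂ , cos φ₁ · sin φ₂ − sin φ₁ · cos φ₂ · cos Δλ )
  = atan2(0.72738, -0.31779) = 113.600° → normalised to [0°, 360°): 113.600°.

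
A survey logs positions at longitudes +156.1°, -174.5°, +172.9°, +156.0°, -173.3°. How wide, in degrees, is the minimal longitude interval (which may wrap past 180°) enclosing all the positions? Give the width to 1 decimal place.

Sort the longitudes: -174.5°, -173.3°, +156.0°, +156.1°, +172.9°.
Eastward gaps between consecutive values (wrapping around): 1.2°, 329.3°, 0.1°, 16.8°, 12.6°.
Largest gap = 329.3° ⇒ minimal covering band is its complement: 360° − 329.3° = 30.7°.
Band runs from +156.0° eastward to -173.3°, crossing the antimeridian.

30.7°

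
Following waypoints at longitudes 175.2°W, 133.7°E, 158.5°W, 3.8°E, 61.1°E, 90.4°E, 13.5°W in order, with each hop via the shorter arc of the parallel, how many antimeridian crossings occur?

Leg 1: -175.2° → +133.7°, shortest Δλ = -51.1° (west) — crosses 180°.
Leg 2: +133.7° → -158.5°, shortest Δλ = 67.8° (east) — crosses 180°.
Leg 3: -158.5° → +3.8°, shortest Δλ = 162.3° (east) — does not cross 180°.
Leg 4: +3.8° → +61.1°, shortest Δλ = 57.3° (east) — does not cross 180°.
Leg 5: +61.1° → +90.4°, shortest Δλ = 29.3° (east) — does not cross 180°.
Leg 6: +90.4° → -13.5°, shortest Δλ = -103.9° (west) — does not cross 180°.
Total crossings: 2.

2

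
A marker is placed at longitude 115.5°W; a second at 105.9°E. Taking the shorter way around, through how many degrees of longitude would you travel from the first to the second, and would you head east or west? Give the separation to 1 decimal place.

138.6° west

Raw difference: 105.9 − -115.5 = 221.4°.
Normalise into (−180°, 180°]: 221.4° − 360° = -138.6°.
Negative ⇒ the second point lies to the west; separation 138.6°.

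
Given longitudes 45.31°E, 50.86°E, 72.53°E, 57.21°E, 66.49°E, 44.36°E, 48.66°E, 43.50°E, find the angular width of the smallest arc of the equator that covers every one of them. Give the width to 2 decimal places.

Sort the longitudes: +43.50°, +44.36°, +45.31°, +48.66°, +50.86°, +57.21°, +66.49°, +72.53°.
Eastward gaps between consecutive values (wrapping around): 0.86°, 0.95°, 3.35°, 2.20°, 6.35°, 9.28°, 6.04°, 330.97°.
Largest gap = 330.97° ⇒ minimal covering band is its complement: 360° − 330.97° = 29.03°.
Band runs from +43.50° eastward to +72.53°.

29.03°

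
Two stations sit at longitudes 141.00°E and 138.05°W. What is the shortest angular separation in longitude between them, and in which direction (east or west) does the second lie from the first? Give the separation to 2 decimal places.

80.95° east

Raw difference: -138.05 − 141.00 = -279.05°.
Normalise into (−180°, 180°]: -279.05° + 360° = 80.95°.
Positive ⇒ the second point lies to the east; separation 80.95°.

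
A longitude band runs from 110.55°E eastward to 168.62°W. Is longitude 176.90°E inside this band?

Yes

Band width going east from +110.55° to -168.62°: ((-168.62 − 110.55) mod 360) = 80.83°.
Offset of +176.90° east of the west edge: ((176.90 − 110.55) mod 360) = 66.35°.
66.35° ≤ 80.83° ⇒ inside.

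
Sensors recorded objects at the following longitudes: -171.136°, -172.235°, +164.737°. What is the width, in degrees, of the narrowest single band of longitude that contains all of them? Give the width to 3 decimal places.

24.127°

Sort the longitudes: -172.235°, -171.136°, +164.737°.
Eastward gaps between consecutive values (wrapping around): 1.099°, 335.873°, 23.028°.
Largest gap = 335.873° ⇒ minimal covering band is its complement: 360° − 335.873° = 24.127°.
Band runs from +164.737° eastward to -171.136°, crossing the antimeridian.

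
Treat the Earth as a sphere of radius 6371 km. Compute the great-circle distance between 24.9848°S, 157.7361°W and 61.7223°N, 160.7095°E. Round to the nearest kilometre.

10330 km

Δλ = 160.7095 − -157.7361 = 318.4456°; wrapped into (−180°, 180°]: -41.5544°.
Δφ = 61.7223 − -24.9848 = 86.7071°.
a = sin²(Δφ/2) + cos φ₁ · cos φ₂ · sin²(Δλ/2) = 0.525316.
c = 2·atan2(√a, √(1−a)) = 1.62145 rad → d = 6371·c ≈ 10330.25 km.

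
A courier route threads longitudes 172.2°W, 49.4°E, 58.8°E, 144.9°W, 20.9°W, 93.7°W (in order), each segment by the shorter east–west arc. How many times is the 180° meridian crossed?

Leg 1: -172.2° → +49.4°, shortest Δλ = -138.4° (west) — crosses 180°.
Leg 2: +49.4° → +58.8°, shortest Δλ = 9.4° (east) — does not cross 180°.
Leg 3: +58.8° → -144.9°, shortest Δλ = 156.3° (east) — crosses 180°.
Leg 4: -144.9° → -20.9°, shortest Δλ = 124.0° (east) — does not cross 180°.
Leg 5: -20.9° → -93.7°, shortest Δλ = -72.8° (west) — does not cross 180°.
Total crossings: 2.

2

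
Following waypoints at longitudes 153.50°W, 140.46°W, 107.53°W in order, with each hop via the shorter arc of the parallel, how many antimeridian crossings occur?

0

Leg 1: -153.50° → -140.46°, shortest Δλ = 13.04° (east) — does not cross 180°.
Leg 2: -140.46° → -107.53°, shortest Δλ = 32.93° (east) — does not cross 180°.
Total crossings: 0.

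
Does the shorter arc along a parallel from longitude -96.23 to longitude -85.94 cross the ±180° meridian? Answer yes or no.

Signed shortest Δλ = ((-85.94 − -96.23 + 180) mod 360) − 180 = 10.29°.
Going east by 10.29° from -96.23° reaches -85.94° without touching 180°.

No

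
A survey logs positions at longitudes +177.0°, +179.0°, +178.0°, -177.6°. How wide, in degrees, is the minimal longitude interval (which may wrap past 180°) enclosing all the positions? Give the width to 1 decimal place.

5.4°

Sort the longitudes: -177.6°, +177.0°, +178.0°, +179.0°.
Eastward gaps between consecutive values (wrapping around): 354.6°, 1.0°, 1.0°, 3.4°.
Largest gap = 354.6° ⇒ minimal covering band is its complement: 360° − 354.6° = 5.4°.
Band runs from +177.0° eastward to -177.6°, crossing the antimeridian.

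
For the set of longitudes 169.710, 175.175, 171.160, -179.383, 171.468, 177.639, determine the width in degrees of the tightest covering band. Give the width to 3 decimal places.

10.907°

Sort the longitudes: -179.383°, +169.710°, +171.160°, +171.468°, +175.175°, +177.639°.
Eastward gaps between consecutive values (wrapping around): 349.093°, 1.450°, 0.308°, 3.707°, 2.464°, 2.978°.
Largest gap = 349.093° ⇒ minimal covering band is its complement: 360° − 349.093° = 10.907°.
Band runs from +169.710° eastward to -179.383°, crossing the antimeridian.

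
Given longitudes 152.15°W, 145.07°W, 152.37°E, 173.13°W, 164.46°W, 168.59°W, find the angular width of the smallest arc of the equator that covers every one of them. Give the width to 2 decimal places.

Sort the longitudes: -173.13°, -168.59°, -164.46°, -152.15°, -145.07°, +152.37°.
Eastward gaps between consecutive values (wrapping around): 4.54°, 4.13°, 12.31°, 7.08°, 297.44°, 34.50°.
Largest gap = 297.44° ⇒ minimal covering band is its complement: 360° − 297.44° = 62.56°.
Band runs from +152.37° eastward to -145.07°, crossing the antimeridian.

62.56°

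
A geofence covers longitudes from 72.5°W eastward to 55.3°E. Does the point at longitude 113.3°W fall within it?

No

Band width going east from -72.5° to +55.3°: ((55.3 − -72.5) mod 360) = 127.8°.
Offset of -113.3° east of the west edge: ((-113.3 − -72.5) mod 360) = 319.2°.
319.2° > 127.8° ⇒ outside.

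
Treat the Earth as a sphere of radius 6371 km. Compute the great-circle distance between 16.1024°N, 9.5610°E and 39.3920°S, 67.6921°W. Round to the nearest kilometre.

10085 km

Δλ = -67.6921 − 9.5610 = -77.2531°.
Δφ = -39.3920 − 16.1024 = -55.4944°.
a = sin²(Δφ/2) + cos φ₁ · cos φ₂ · sin²(Δλ/2) = 0.506093.
c = 2·atan2(√a, √(1−a)) = 1.58298 rad → d = 6371·c ≈ 10085.19 km.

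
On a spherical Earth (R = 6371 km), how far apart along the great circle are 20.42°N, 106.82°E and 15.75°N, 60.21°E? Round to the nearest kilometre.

Δλ = 60.21 − 106.82 = -46.61°.
Δφ = 15.75 − 20.42 = -4.67°.
a = sin²(Δφ/2) + cos φ₁ · cos φ₂ · sin²(Δλ/2) = 0.142837.
c = 2·atan2(√a, √(1−a)) = 0.77513 rad → d = 6371·c ≈ 4938.38 km.

4938 km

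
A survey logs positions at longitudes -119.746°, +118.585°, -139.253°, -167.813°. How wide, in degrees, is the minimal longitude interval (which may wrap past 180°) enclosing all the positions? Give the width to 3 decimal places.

Sort the longitudes: -167.813°, -139.253°, -119.746°, +118.585°.
Eastward gaps between consecutive values (wrapping around): 28.560°, 19.507°, 238.331°, 73.602°.
Largest gap = 238.331° ⇒ minimal covering band is its complement: 360° − 238.331° = 121.669°.
Band runs from +118.585° eastward to -119.746°, crossing the antimeridian.

121.669°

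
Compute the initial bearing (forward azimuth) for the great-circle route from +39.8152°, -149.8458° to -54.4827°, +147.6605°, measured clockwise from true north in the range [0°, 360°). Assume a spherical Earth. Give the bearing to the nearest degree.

Δλ = 147.6605 − -149.8458 = 297.5063°; wrapped into (−180°, 180°]: -62.4937°.
θ = atan2( sin Δλ · cos φ₂ , cos φ₁ · sin φ₂ − sin φ₁ · cos φ₂ · cos Δλ )
  = atan2(-0.51528, -0.79700) = -147.116° → normalised to [0°, 360°): 212.884°.

213°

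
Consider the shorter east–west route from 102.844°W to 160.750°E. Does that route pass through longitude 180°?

Naïve |160.750 − -102.844| = 263.594° > 180°, so the shorter arc goes the other way round — across 180°.
Signed shortest Δλ = ((160.750 − -102.844 + 180) mod 360) − 180 = -96.406°.
Going west by 96.406° from -102.844° passes through 180° before reaching +160.750°.

Yes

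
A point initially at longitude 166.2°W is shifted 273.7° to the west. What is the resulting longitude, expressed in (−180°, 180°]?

79.9°W

Start at -166.2°; shift −273.7° → -439.9°.
-439.9° lies outside (−180°, 180°]; add 360° → -79.9°.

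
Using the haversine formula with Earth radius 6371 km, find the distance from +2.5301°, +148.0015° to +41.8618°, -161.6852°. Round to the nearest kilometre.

6638 km

Δλ = -161.6852 − 148.0015 = -309.6867°; wrapped into (−180°, 180°]: 50.3133°.
Δφ = 41.8618 − 2.5301 = 39.3317°.
a = sin²(Δφ/2) + cos φ₁ · cos φ₂ · sin²(Δλ/2) = 0.247706.
c = 2·atan2(√a, √(1−a)) = 1.04189 rad → d = 6371·c ≈ 6637.88 km.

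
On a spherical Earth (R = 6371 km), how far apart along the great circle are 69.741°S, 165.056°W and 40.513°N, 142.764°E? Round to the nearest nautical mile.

Δλ = 142.764 − -165.056 = 307.820°; wrapped into (−180°, 180°]: -52.180°.
Δφ = 40.513 − -69.741 = 110.254°.
a = sin²(Δφ/2) + cos φ₁ · cos φ₂ · sin²(Δλ/2) = 0.724006.
c = 2·atan2(√a, √(1−a)) = 2.03534 rad → d = 6371·c ≈ 12967.13 km ≈ 7001.69 nmi.

7002 nmi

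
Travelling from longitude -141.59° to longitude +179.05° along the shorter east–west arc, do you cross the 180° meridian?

Naïve |179.05 − -141.59| = 320.64° > 180°, so the shorter arc goes the other way round — across 180°.
Signed shortest Δλ = ((179.05 − -141.59 + 180) mod 360) − 180 = -39.36°.
Going west by 39.36° from -141.59° passes through 180° before reaching +179.05°.

Yes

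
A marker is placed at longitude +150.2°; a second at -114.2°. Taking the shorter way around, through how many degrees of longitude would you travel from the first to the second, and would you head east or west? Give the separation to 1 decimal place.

Raw difference: -114.2 − 150.2 = -264.4°.
Normalise into (−180°, 180°]: -264.4° + 360° = 95.6°.
Positive ⇒ the second point lies to the east; separation 95.6°.

95.6° east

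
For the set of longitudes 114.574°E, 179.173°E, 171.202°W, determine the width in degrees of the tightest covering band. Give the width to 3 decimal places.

Sort the longitudes: -171.202°, +114.574°, +179.173°.
Eastward gaps between consecutive values (wrapping around): 285.776°, 64.599°, 9.625°.
Largest gap = 285.776° ⇒ minimal covering band is its complement: 360° − 285.776° = 74.224°.
Band runs from +114.574° eastward to -171.202°, crossing the antimeridian.

74.224°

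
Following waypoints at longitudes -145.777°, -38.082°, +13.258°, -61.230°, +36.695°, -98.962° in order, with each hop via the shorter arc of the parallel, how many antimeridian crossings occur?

0

Leg 1: -145.777° → -38.082°, shortest Δλ = 107.695° (east) — does not cross 180°.
Leg 2: -38.082° → +13.258°, shortest Δλ = 51.34° (east) — does not cross 180°.
Leg 3: +13.258° → -61.230°, shortest Δλ = -74.488° (west) — does not cross 180°.
Leg 4: -61.230° → +36.695°, shortest Δλ = 97.925° (east) — does not cross 180°.
Leg 5: +36.695° → -98.962°, shortest Δλ = -135.657° (west) — does not cross 180°.
Total crossings: 0.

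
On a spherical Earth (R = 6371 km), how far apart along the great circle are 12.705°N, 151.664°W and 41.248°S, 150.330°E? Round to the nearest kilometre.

Δλ = 150.330 − -151.664 = 301.994°; wrapped into (−180°, 180°]: -58.006°.
Δφ = -41.248 − 12.705 = -53.953°.
a = sin²(Δφ/2) + cos φ₁ · cos φ₂ · sin²(Δλ/2) = 0.378199.
c = 2·atan2(√a, √(1−a)) = 1.32472 rad → d = 6371·c ≈ 8439.79 km.

8440 km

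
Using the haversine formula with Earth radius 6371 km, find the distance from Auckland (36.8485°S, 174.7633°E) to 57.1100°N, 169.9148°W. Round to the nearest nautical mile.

5695 nmi

Δλ = -169.9148 − 174.7633 = -344.6781°; wrapped into (−180°, 180°]: 15.3219°.
Δφ = 57.1100 − -36.8485 = 93.9585°.
a = sin²(Δφ/2) + cos φ₁ · cos φ₂ · sin²(Δλ/2) = 0.542240.
c = 2·atan2(√a, √(1−a)) = 1.65538 rad → d = 6371·c ≈ 10546.40 km ≈ 5694.60 nmi.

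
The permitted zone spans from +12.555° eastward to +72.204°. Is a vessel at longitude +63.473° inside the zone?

Band width going east from +12.555° to +72.204°: ((72.204 − 12.555) mod 360) = 59.649°.
Offset of +63.473° east of the west edge: ((63.473 − 12.555) mod 360) = 50.918°.
50.918° ≤ 59.649° ⇒ inside.

Yes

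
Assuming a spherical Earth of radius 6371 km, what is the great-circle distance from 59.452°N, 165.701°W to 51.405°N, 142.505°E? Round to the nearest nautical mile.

1779 nmi

Δλ = 142.505 − -165.701 = 308.206°; wrapped into (−180°, 180°]: -51.794°.
Δφ = 51.405 − 59.452 = -8.047°.
a = sin²(Δφ/2) + cos φ₁ · cos φ₂ · sin²(Δλ/2) = 0.065404.
c = 2·atan2(√a, √(1−a)) = 0.51723 rad → d = 6371·c ≈ 3295.26 km ≈ 1779.30 nmi.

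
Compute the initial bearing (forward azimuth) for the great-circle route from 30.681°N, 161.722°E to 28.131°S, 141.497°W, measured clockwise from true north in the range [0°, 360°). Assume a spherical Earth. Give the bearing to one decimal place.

131.5°

Δλ = -141.497 − 161.722 = -303.219°; wrapped into (−180°, 180°]: 56.781°.
θ = atan2( sin Δλ · cos φ₂ , cos φ₁ · sin φ₂ − sin φ₁ · cos φ₂ · cos Δλ )
  = atan2(0.73776, -0.65201) = 131.469° → normalised to [0°, 360°): 131.469°.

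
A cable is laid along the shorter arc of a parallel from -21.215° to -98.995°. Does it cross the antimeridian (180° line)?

No

Signed shortest Δλ = ((-98.995 − -21.215 + 180) mod 360) − 180 = -77.78°.
Going west by 77.78° from -21.215° reaches -98.995° without touching 180°.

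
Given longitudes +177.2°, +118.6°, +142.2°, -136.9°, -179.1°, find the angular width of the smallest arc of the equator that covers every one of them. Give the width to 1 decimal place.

104.5°

Sort the longitudes: -179.1°, -136.9°, +118.6°, +142.2°, +177.2°.
Eastward gaps between consecutive values (wrapping around): 42.2°, 255.5°, 23.6°, 35.0°, 3.7°.
Largest gap = 255.5° ⇒ minimal covering band is its complement: 360° − 255.5° = 104.5°.
Band runs from +118.6° eastward to -136.9°, crossing the antimeridian.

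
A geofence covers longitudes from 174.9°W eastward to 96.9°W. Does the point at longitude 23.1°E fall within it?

Band width going east from -174.9° to -96.9°: ((-96.9 − -174.9) mod 360) = 78.0°.
Offset of +23.1° east of the west edge: ((23.1 − -174.9) mod 360) = 198.0°.
198.0° > 78.0° ⇒ outside.

No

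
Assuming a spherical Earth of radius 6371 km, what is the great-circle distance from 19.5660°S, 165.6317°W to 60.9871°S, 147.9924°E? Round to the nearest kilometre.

Δλ = 147.9924 − -165.6317 = 313.6241°; wrapped into (−180°, 180°]: -46.3759°.
Δφ = -60.9871 − -19.5660 = -41.4211°.
a = sin²(Δφ/2) + cos φ₁ · cos φ₂ · sin²(Δλ/2) = 0.195919.
c = 2·atan2(√a, √(1−a)) = 0.91705 rad → d = 6371·c ≈ 5842.54 km.

5843 km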